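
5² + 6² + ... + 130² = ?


Σₖ₌5^130 k² = Σₖ₌₁^130 k² − Σₖ₌₁^4 k²
= 130·131·261/6 − 4·5·9/6
= 740805 − 30 = 740775

Σk² = 740775


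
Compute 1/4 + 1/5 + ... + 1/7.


Σₖ₌4^7 1/k = 1/4 + 1/5 + 1/6 + 1/7
= 319/420
≈ 0.7595

Sum = 319/420 ≈ 0.7595


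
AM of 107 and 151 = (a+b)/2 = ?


AM = (107 + 151)/2 = 258/2 = 129

AM = 129


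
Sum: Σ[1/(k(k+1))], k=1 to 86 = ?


1/(k(k+1)) = 1/k - 1/(k+1) (partial fractions)
Telescoping: Σ = 1 - 1/87 = 86/87

Sum = 86/87


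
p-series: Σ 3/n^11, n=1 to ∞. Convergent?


p-series test: Σ c/n^p converges if p > 1, diverges if p ≤ 1 (constant c > 0 doesn't affect convergence).
p = 11
11 > 1 → CONVERGES

Converges (p = 11 > 1)


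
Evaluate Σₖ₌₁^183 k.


n(n+1)/2 = 183×184/2 = 33672/2 = 16836

Σk = 16836


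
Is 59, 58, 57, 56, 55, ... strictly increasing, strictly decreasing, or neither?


Differences: -1, -1, -1, -1
All differences < 0 → strictly DECREASING

Monotonically decreasing


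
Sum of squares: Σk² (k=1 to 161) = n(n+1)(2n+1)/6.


n = 161
n(n+1)(2n+1)/6 = 161×162×323/6
= 8424486/6 = 1404081

Σk² = 1404081


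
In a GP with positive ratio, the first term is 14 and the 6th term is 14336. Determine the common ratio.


r^(n-1) = aₙ/a₁
r^5 = 14336/14 = 1024
r = 1024^(1/5)
= 4

r = 4


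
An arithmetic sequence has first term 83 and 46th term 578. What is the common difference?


d = (aₙ - a₁)/(n-1)
= (578 - 83)/(46-1)
= 495/45 = 11

d = 11


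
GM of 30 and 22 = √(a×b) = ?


GM = √(30×22) = √660 = 25.6905

GM = 25.6905


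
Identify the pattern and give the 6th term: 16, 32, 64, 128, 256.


Pattern: powers of 2: 2ⁿ
Terms: 16, 32, 64, 128, 256
Next term = 512

Next term = 512


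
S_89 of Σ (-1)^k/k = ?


S = -1 + 1/2 - 1/3 + 1/4 - 1/5 + 1/6 - 1/7 + 1/8 ± ...
= -0.6987
(Full series converges to -ln(2) ≈ -0.6931)

S_89 = -0.6987


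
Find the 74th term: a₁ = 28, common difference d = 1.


aₙ = a₁ + (n-1)d
= 28 + (74-1)×1
= 28 + 73
= 101

a_74 = 101


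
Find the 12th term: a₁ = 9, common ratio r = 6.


aₙ = a₁·r^(n-1)
= 9×6^11
= 9×362797056
= 3265173504

a_12 = 3265173504


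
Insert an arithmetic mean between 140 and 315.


AM = (140 + 315)/2 = 455/2 = 227.5

AM = 227.5


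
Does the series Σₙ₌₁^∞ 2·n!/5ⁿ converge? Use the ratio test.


aₙ = 2·n!/5^n
a_{n+1}/aₙ = (n+1)!/5^(n+1) × 5^n/n!  (constant 2 cancels)
= (n+1)/5
L = lim(n→∞) (n+1)/5 = ∞
L > 1 → series DIVERGES

Diverges (ratio test: L = ∞ > 1)


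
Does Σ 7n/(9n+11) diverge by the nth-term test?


lim(n→∞) 7n/(9n+11) = 7/9 = 7/9  (divide numerator and denominator by n)
lim aₙ = 7/9 ≠ 0 → series DIVERGES

Diverges (lim aₙ = 7/9 ≠ 0)


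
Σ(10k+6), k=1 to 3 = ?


Σ(10k+6) = 10·Σk + 6·n
= 10·6 + 6·3
= 60 + 18 = 78

Σ = 78


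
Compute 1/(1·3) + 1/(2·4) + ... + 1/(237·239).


1/(k(k+2)) = (1/2)·(1/k - 1/(k+2)) (partial fractions)
Telescoping: Σ = (1/2)·(1 + 1/2 - 1/238 - 1/239) = 42423/56882

Sum = 42423/56882


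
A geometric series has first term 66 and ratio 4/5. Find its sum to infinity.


S∞ = a₁/(1-r) = 66/(1 - 4/5)
= 66/(1/5)
= 330

S∞ = 330


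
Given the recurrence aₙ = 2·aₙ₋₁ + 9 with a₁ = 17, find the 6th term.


Computing step by step:
a_1 = 17
a_2 = 43
a_3 = 95
a_4 = 199
a_5 = 407
a_6 = 823


a_6 = 823


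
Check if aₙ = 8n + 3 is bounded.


aₙ = 8n + 3 → as n→∞, aₙ→∞
No finite upper bound exists
The sequence is UNBOUNDED

Unbounded (aₙ → ∞ as n → ∞)


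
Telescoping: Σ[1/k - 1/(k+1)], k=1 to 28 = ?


Telescoping: adjacent terms cancel.
= 1/1 - 1/29
= 1 - 1/29 = 28/29

Sum = 28/29


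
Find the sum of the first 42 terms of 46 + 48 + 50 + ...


aₙ = 46 + (42-1)×2 = 128
Sₙ = n(a₁+aₙ)/2 = 42×(46+128)/2
= 42×174/2 = 3654

S_42 = 3654


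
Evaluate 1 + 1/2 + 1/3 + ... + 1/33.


H_33 = 1/1 + 1/2 + 1/3 + ... + 1/33
= 53676090078349/13127595717600
≈ 4.0888

H_33 = 53676090078349/13127595717600 ≈ 4.0888


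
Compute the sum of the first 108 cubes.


n(n+1)/2 = 108×109/2 = 5886
Σk³ = 5886² = 34644996

Σk³ = 34644996


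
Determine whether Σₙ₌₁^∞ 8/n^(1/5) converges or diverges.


p-series test: Σ c/n^p converges if p > 1, diverges if p ≤ 1 (constant c > 0 doesn't affect convergence).
p = 1/5
1/5 ≤ 1 → DIVERGES

Diverges (p = 1/5 ≤ 1)


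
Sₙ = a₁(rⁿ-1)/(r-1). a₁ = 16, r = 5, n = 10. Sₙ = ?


Sₙ = 16×(5^10 - 1)/(5 - 1)
= 16×(9765625 - 1)/4
= 16×9765624/4
= 39062496

S_10 = 39062496


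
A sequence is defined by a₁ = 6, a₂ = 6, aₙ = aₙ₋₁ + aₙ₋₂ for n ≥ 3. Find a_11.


Computing iteratively: 6, 6, 12, 18, 30, 48, 78, 126, 204, 330, 534
a_11 = 534

a_11 = 534


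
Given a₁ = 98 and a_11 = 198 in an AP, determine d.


d = (aₙ - a₁)/(n-1)
= (198 - 98)/(11-1)
= 100/10 = 10

d = 10


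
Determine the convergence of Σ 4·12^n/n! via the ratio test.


aₙ = 4·12^n/n!
a_{n+1}/aₙ = 12^(n+1)/(n+1)! × n!/12^n  (constant 4 cancels)
= 12/(n+1)
L = lim(n→∞) 12/(n+1) = 0
L < 1 → series CONVERGES

Converges (ratio test: L = 0 < 1)


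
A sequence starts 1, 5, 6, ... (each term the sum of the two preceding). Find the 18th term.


Computing iteratively: 1, 5, 6, 11, 17, 28, 45, 73, 118, 191, 309, 500, ...
a_18 = 8972

a_18 = 8972


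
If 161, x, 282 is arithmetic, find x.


AM = (161 + 282)/2 = 443/2 = 221.5

AM = 221.5


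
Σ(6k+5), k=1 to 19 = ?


Σ(6k+5) = 6·Σk + 5·n
= 6·190 + 5·19
= 1140 + 95 = 1235

Σ = 1235


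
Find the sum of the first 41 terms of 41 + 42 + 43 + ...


aₙ = 41 + (41-1)×1 = 81
Sₙ = n(a₁+aₙ)/2 = 41×(41+81)/2
= 41×122/2 = 2501

S_41 = 2501


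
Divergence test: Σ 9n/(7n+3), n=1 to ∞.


lim(n→∞) 9n/(7n+3) = 9/7 = 9/7  (divide numerator and denominator by n)
lim aₙ = 9/7 ≠ 0 → series DIVERGES

Diverges (lim aₙ = 9/7 ≠ 0)


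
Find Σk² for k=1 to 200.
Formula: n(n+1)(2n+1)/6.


n = 200
n(n+1)(2n+1)/6 = 200×201×401/6
= 16120200/6 = 2686700

Σk² = 2686700


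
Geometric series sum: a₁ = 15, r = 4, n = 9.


Sₙ = 15×(4^9 - 1)/(4 - 1)
= 15×(262144 - 1)/3
= 15×262143/3
= 1310715

S_9 = 1310715


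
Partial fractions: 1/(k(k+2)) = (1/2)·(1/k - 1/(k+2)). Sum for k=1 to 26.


1/(k(k+2)) = (1/2)·(1/k - 1/(k+2)) (partial fractions)
Telescoping: Σ = (1/2)·(1 + 1/2 - 1/27 - 1/28) = 1079/1512

Sum = 1079/1512


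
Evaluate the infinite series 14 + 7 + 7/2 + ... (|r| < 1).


S∞ = a₁/(1-r) = 14/(1 - 1/2)
= 14/(1/2)
= 28

S∞ = 28


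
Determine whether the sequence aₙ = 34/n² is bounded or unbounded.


a₁ = 34, a₂ = 34/4, a₃ = 34/9, ...
0 < aₙ ≤ 34 for all n ≥ 1
The sequence IS bounded

Bounded (0 < aₙ ≤ 34)


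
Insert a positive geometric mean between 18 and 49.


GM = √(18×49) = √882 = 29.6985

GM = 29.6985


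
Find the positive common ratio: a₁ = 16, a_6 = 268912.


r^(n-1) = aₙ/a₁
r^5 = 268912/16 = 16807
r = 16807^(1/5)
= 7

r = 7


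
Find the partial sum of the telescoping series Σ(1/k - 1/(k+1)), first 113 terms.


Telescoping: adjacent terms cancel.
= 1/1 - 1/114
= 1 - 1/114 = 113/114

Sum = 113/114


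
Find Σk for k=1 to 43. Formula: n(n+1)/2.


n(n+1)/2 = 43×44/2 = 1892/2 = 946

Σk = 946


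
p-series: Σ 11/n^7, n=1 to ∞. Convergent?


p-series test: Σ c/n^p converges if p > 1, diverges if p ≤ 1 (constant c > 0 doesn't affect convergence).
p = 7
7 > 1 → CONVERGES

Converges (p = 7 > 1)


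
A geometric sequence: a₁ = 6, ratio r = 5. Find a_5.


aₙ = a₁·r^(n-1)
= 6×5^4
= 6×625
= 3750

a_5 = 3750


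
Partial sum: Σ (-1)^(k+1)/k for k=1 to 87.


S = 1 - 1/2 + 1/3 - 1/4 + 1/5 - 1/6 + 1/7 - 1/8 ± ...
= 0.6989
(Full series converges to +ln(2) ≈ +0.6931)

S_87 = 0.6989


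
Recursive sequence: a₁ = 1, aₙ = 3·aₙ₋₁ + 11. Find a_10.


Computing step by step:
a_1 = 1
a_2 = 14
a_3 = 53
a_4 = 170
a_5 = 521
a_6 = 1574
a_7 = 4733
a_8 = 14210
a_9 = 42641
a_10 = 127934


a_10 = 127934


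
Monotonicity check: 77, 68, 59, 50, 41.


Differences: -9, -9, -9, -9
All differences < 0 → strictly DECREASING

Monotonically decreasing


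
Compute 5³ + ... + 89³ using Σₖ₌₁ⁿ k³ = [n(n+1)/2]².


Σₖ₌5^89 k³ = [89·90/2]² − [4·5/2]²
= 16040025 − 100 = 16039925

Σk³ = 16039925


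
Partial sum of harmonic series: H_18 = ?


H_18 = 1/1 + 1/2 + 1/3 + ... + 1/18
= 14274301/4084080
≈ 3.4951

H_18 = 14274301/4084080 ≈ 3.4951


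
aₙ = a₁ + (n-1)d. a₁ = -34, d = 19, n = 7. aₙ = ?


aₙ = a₁ + (n-1)d
= -34 + (7-1)×19
= -34 + 114
= 80

a_7 = 80


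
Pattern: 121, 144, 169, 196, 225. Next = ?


Pattern: perfect squares: n²
Terms: 121, 144, 169, 196, 225
Next term = 256

Next term = 256


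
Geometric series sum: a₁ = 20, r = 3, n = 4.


Sₙ = 20×(3^4 - 1)/(3 - 1)
= 20×(81 - 1)/2
= 20×80/2
= 800

S_4 = 800


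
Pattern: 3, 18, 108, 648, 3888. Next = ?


Pattern: geometric (r=6)
Terms: 3, 18, 108, 648, 3888
Next term = 23328

Next term = 23328


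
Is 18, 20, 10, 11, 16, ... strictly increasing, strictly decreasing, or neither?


Differences: 2, -10, 1, 5
Difference at position 1 is +2 (> 0) but position 2 is -10 (< 0) — sequence both rises and falls
→ NOT monotonic

Not monotonic


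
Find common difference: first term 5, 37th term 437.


d = (aₙ - a₁)/(n-1)
= (437 - 5)/(37-1)
= 432/36 = 12

d = 12


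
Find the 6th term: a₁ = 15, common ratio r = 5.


aₙ = a₁·r^(n-1)
= 15×5^5
= 15×3125
= 46875

a_6 = 46875


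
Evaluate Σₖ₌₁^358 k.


n(n+1)/2 = 358×359/2 = 128522/2 = 64261

Σk = 64261


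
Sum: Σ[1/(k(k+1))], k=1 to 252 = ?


1/(k(k+1)) = 1/k - 1/(k+1) (partial fractions)
Telescoping: Σ = 1 - 1/253 = 252/253

Sum = 252/253


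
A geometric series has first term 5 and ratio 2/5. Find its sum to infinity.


S∞ = a₁/(1-r) = 5/(1 - 2/5)
= 5/(3/5)
= 25/3

S∞ = 25/3


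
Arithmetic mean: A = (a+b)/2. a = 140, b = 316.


AM = (140 + 316)/2 = 456/2 = 228

AM = 228


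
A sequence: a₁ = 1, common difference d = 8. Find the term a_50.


aₙ = a₁ + (n-1)d
= 1 + (50-1)×8
= 1 + 392
= 393

a_50 = 393


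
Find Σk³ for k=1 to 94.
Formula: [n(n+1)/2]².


n(n+1)/2 = 94×95/2 = 4465
Σk³ = 4465² = 19936225

Σk³ = 19936225


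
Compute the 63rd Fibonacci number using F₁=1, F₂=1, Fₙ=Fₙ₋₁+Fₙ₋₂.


Fibonacci sequence: 1, 1, 2, 3, 5, 8, 13, 21, 34, 55, 89, ...
F(63) = 6557470319842

F(63) = 6557470319842


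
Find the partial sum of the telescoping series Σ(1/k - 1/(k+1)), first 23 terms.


Telescoping: adjacent terms cancel.
= 1/1 - 1/24
= 1 - 1/24 = 23/24

Sum = 23/24


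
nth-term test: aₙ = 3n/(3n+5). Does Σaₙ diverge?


lim(n→∞) 3n/(3n+5) = 3/3 = 1  (divide numerator and denominator by n)
lim aₙ = 1 ≠ 0 → series DIVERGES

Diverges (lim aₙ = 1 ≠ 0)


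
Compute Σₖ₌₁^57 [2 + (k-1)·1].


aₙ = 2 + (57-1)×1 = 58
Sₙ = n(a₁+aₙ)/2 = 57×(2+58)/2
= 57×60/2 = 1710

S_57 = 1710


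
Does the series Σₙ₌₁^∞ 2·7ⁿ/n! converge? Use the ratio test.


aₙ = 2·7^n/n!
a_{n+1}/aₙ = 7^(n+1)/(n+1)! × n!/7^n  (constant 2 cancels)
= 7/(n+1)
L = lim(n→∞) 7/(n+1) = 0
L < 1 → series CONVERGES

Converges (ratio test: L = 0 < 1)


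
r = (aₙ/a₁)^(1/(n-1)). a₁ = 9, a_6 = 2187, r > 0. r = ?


r^(n-1) = aₙ/a₁
r^5 = 2187/9 = 243
r = 243^(1/5)
= 3

r = 3


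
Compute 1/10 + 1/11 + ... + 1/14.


Σₖ₌10^14 1/k = 1/10 + 1/11 + 1/12 + 1/13 + 1/14
= 25381/60060
≈ 0.4226

Sum = 25381/60060 ≈ 0.4226


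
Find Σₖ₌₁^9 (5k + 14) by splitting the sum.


Σ(5k+14) = 5·Σk + 14·n
= 5·45 + 14·9
= 225 + 126 = 351

Σ = 351


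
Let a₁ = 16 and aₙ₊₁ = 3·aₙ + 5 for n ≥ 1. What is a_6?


Computing step by step:
a_1 = 16
a_2 = 53
a_3 = 164
a_4 = 497
a_5 = 1496
a_6 = 4493


a_6 = 4493


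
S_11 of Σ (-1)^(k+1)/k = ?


S = 1 - 1/2 + 1/3 - 1/4 + 1/5 - 1/6 + 1/7 - 1/8 ± ...
= 0.7365
(Full series converges to +ln(2) ≈ +0.6931)

S_11 = 0.7365


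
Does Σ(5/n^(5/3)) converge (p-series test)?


p-series test: Σ c/n^p converges if p > 1, diverges if p ≤ 1 (constant c > 0 doesn't affect convergence).
p = 5/3
5/3 > 1 → CONVERGES

Converges (p = 5/3 > 1)


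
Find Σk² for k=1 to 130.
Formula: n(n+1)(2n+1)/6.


n = 130
n(n+1)(2n+1)/6 = 130×131×261/6
= 4444830/6 = 740805

Σk² = 740805


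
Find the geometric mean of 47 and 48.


GM = √(47×48) = √2256 = 47.4974

GM = 47.4974


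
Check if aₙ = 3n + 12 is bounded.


aₙ = 3n + 12 → as n→∞, aₙ→∞
No finite upper bound exists
The sequence is UNBOUNDED

Unbounded (aₙ → ∞ as n → ∞)


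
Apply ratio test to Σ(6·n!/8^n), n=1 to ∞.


aₙ = 6·n!/8^n
a_{n+1}/aₙ = (n+1)!/8^(n+1) × 8^n/n!  (constant 6 cancels)
= (n+1)/8
L = lim(n→∞) (n+1)/8 = ∞
L > 1 → series DIVERGES

Diverges (ratio test: L = ∞ > 1)


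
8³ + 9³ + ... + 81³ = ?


Σₖ₌8^81 k³ = [81·82/2]² − [7·8/2]²
= 11029041 − 784 = 11028257

Σk³ = 11028257


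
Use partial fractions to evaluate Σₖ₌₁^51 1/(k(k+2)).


1/(k(k+2)) = (1/2)·(1/k - 1/(k+2)) (partial fractions)
Telescoping: Σ = (1/2)·(1 + 1/2 - 1/52 - 1/53) = 4029/5512

Sum = 4029/5512


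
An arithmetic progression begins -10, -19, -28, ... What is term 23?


aₙ = a₁ + (n-1)d
= -10 + (23-1)×-9
= -10 - 198
= -208

a_23 = -208


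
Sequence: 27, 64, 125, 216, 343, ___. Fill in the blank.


Pattern: perfect cubes: n³
Terms: 27, 64, 125, 216, 343
Next term = 512

Next term = 512


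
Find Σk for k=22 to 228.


Σₖ₌22^228 k = Σₖ₌₁^228 k − Σₖ₌₁^21 k
= 228·229/2 − 21·22/2
= 26106 − 231 = 25875

Σk = 25875


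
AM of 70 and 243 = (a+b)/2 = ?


AM = (70 + 243)/2 = 313/2 = 156.5

AM = 156.5


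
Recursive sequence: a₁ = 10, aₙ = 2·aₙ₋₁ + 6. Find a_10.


Computing step by step:
a_1 = 10
a_2 = 26
a_3 = 58
a_4 = 122
a_5 = 250
a_6 = 506
a_7 = 1018
a_8 = 2042
a_9 = 4090
a_10 = 8186


a_10 = 8186


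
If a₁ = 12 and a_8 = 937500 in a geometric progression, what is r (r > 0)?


r^(n-1) = aₙ/a₁
r^7 = 937500/12 = 78125
r = 78125^(1/7)
= 5

r = 5


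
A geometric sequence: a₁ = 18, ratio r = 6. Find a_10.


aₙ = a₁·r^(n-1)
= 18×6^9
= 18×10077696
= 181398528

a_10 = 181398528


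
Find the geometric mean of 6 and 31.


GM = √(6×31) = √186 = 13.6382

GM = 13.6382


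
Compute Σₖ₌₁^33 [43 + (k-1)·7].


aₙ = 43 + (33-1)×7 = 267
Sₙ = n(a₁+aₙ)/2 = 33×(43+267)/2
= 33×310/2 = 5115

S_33 = 5115


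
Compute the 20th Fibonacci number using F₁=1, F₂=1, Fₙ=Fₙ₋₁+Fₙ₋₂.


Fibonacci sequence: 1, 1, 2, 3, 5, 8, 13, 21, 34, 55, 89, ...
F(20) = 6765

F(20) = 6765


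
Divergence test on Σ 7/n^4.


lim(n→∞) 7/n^4 = 0
lim aₙ = 0 → nth-term test is INCONCLUSIVE
(Need other tests; this is actually a convergent p-series with p=4 > 1)

Inconclusive (lim aₙ = 0; need another test)


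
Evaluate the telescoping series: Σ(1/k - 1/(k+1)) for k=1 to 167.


Telescoping: adjacent terms cancel.
= 1/1 - 1/168
= 1 - 1/168 = 167/168

Sum = 167/168


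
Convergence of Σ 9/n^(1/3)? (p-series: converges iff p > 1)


p-series test: Σ c/n^p converges if p > 1, diverges if p ≤ 1 (constant c > 0 doesn't affect convergence).
p = 1/3
1/3 ≤ 1 → DIVERGES

Diverges (p = 1/3 ≤ 1)


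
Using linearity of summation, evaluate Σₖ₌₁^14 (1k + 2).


Σ(1k+2) = 1·Σk + 2·n
= 1·105 + 2·14
= 105 + 28 = 133

Σ = 133


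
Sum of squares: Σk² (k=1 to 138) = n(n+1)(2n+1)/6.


n = 138
n(n+1)(2n+1)/6 = 138×139×277/6
= 5313414/6 = 885569

Σk² = 885569


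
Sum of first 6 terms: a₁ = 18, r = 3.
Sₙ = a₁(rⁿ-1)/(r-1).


Sₙ = 18×(3^6 - 1)/(3 - 1)
= 18×(729 - 1)/2
= 18×728/2
= 6552

S_6 = 6552


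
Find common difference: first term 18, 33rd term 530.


d = (aₙ - a₁)/(n-1)
= (530 - 18)/(33-1)
= 512/32 = 16

d = 16


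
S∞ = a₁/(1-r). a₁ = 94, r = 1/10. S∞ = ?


S∞ = a₁/(1-r) = 94/(1 - 1/10)
= 94/(9/10)
= 940/9

S∞ = 940/9


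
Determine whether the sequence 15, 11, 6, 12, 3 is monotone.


Differences: -4, -5, 6, -9
Difference at position 3 is +6 (> 0) but position 1 is -4 (< 0) — sequence both rises and falls
→ NOT monotonic

Not monotonic


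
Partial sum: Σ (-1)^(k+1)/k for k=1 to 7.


S = 1 - 1/2 + 1/3 - 1/4 + 1/5 - 1/6 + 1/7
= 0.7595
(Full series converges to +ln(2) ≈ +0.6931)

S_7 = 0.7595


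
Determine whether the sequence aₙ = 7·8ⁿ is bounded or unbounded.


aₙ = 7·8ⁿ → as n→∞, aₙ→∞ (since base 8 > 1)
No finite upper bound exists
The sequence is UNBOUNDED

Unbounded (aₙ → ∞ as n → ∞)


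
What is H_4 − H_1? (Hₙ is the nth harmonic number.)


Σₖ₌2^4 1/k = 1/2 + 1/3 + 1/4
= 13/12
≈ 1.0833

Sum = 13/12 ≈ 1.0833


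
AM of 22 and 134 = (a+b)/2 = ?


AM = (22 + 134)/2 = 156/2 = 78

AM = 78


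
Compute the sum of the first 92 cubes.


n(n+1)/2 = 92×93/2 = 4278
Σk³ = 4278² = 18301284

Σk³ = 18301284


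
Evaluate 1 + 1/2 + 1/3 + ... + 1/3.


H_3 = 1/1 + 1/2 + 1/3
= 11/6
≈ 1.8333

H_3 = 11/6 ≈ 1.8333


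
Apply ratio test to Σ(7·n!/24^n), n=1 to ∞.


aₙ = 7·n!/24^n
a_{n+1}/aₙ = (n+1)!/24^(n+1) × 24^n/n!  (constant 7 cancels)
= (n+1)/24
L = lim(n→∞) (n+1)/24 = ∞
L > 1 → series DIVERGES

Diverges (ratio test: L = ∞ > 1)


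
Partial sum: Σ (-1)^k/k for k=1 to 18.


S = -1 + 1/2 - 1/3 + 1/4 - 1/5 + 1/6 - 1/7 + 1/8 ± ...
= -0.6661
(Full series converges to -ln(2) ≈ -0.6931)

S_18 = -0.6661


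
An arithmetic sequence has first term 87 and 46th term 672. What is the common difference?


d = (aₙ - a₁)/(n-1)
= (672 - 87)/(46-1)
= 585/45 = 13

d = 13


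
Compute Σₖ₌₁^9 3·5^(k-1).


Sₙ = 3×(5^9 - 1)/(5 - 1)
= 3×(1953125 - 1)/4
= 3×1953124/4
= 1464843

S_9 = 1464843


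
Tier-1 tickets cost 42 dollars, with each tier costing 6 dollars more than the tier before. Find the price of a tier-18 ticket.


aₙ = a₁ + (n-1)d
= 42 + (18-1)×6
= 42 + 102
= 144

a_18 = 144


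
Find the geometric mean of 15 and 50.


GM = √(15×50) = √750 = 27.3861

GM = 27.3861


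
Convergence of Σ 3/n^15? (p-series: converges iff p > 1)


p-series test: Σ c/n^p converges if p > 1, diverges if p ≤ 1 (constant c > 0 doesn't affect convergence).
p = 15
15 > 1 → CONVERGES

Converges (p = 15 > 1)


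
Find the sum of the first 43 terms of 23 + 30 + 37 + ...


aₙ = 23 + (43-1)×7 = 317
Sₙ = n(a₁+aₙ)/2 = 43×(23+317)/2
= 43×340/2 = 7310

S_43 = 7310


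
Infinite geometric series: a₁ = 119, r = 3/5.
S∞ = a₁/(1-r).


S∞ = a₁/(1-r) = 119/(1 - 3/5)
= 119/(2/5)
= 595/2

S∞ = 595/2


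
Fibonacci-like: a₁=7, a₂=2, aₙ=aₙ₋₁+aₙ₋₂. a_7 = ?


Computing iteratively: 7, 2, 9, 11, 20, 31, 51
a_7 = 51

a_7 = 51


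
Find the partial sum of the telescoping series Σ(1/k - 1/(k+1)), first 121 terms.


Telescoping: adjacent terms cancel.
= 1/1 - 1/122
= 1 - 1/122 = 121/122

Sum = 121/122


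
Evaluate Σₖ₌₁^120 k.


n(n+1)/2 = 120×121/2 = 14520/2 = 7260

Σk = 7260


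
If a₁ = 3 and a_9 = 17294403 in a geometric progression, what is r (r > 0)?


r^(n-1) = aₙ/a₁
r^8 = 17294403/3 = 5764801
r = 5764801^(1/8)
= ±7; taking r > 0 gives r = 7

r = 7


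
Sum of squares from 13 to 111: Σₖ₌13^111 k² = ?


Σₖ₌13^111 k² = Σₖ₌₁^111 k² − Σₖ₌₁^12 k²
= 111·112·223/6 − 12·13·25/6
= 462056 − 650 = 461406

Σk² = 461406


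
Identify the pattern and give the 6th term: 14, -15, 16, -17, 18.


Pattern: alternating sign, magnitude arithmetic (d=1)
Terms: 14, -15, 16, -17, 18
Next term = -19

Next term = -19


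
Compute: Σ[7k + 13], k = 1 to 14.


Σ(7k+13) = 7·Σk + 13·n
= 7·105 + 13·14
= 735 + 182 = 917

Σ = 917


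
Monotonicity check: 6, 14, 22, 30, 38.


Differences: 8, 8, 8, 8
All differences > 0 → strictly INCREASING

Monotonically increasing


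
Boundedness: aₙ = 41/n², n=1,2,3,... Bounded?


a₁ = 41, a₂ = 41/4, a₃ = 41/9, ...
0 < aₙ ≤ 41 for all n ≥ 1
The sequence IS bounded

Bounded (0 < aₙ ≤ 41)


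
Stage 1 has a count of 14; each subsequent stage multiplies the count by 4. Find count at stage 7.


aₙ = a₁·r^(n-1)
= 14×4^6
= 14×4096
= 57344

a_7 = 57344


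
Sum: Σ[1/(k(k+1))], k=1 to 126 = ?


1/(k(k+1)) = 1/k - 1/(k+1) (partial fractions)
Telescoping: Σ = 1 - 1/127 = 126/127

Sum = 126/127


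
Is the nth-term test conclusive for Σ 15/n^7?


lim(n→∞) 15/n^7 = 0
lim aₙ = 0 → nth-term test is INCONCLUSIVE
(Need other tests; this is actually a convergent p-series with p=7 > 1)

Inconclusive (lim aₙ = 0; need another test)


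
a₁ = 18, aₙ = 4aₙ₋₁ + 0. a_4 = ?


Computing step by step:
a_1 = 18
a_2 = 72
a_3 = 288
a_4 = 1152


a_4 = 1152


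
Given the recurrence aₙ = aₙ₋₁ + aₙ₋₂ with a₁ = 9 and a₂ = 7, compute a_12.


Computing iteratively: 9, 7, 16, 23, 39, 62, 101, 163, 264, 427, 691, 1118
a_12 = 1118

a_12 = 1118


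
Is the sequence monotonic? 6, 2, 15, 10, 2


Differences: -4, 13, -5, -8
Difference at position 2 is +13 (> 0) but position 1 is -4 (< 0) — sequence both rises and falls
→ NOT monotonic

Not monotonic


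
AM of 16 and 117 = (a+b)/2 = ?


AM = (16 + 117)/2 = 133/2 = 66.5

AM = 66.5


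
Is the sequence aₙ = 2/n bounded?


a₁ = 2, a₂ = 2/2, a₃ = 2/3, ...
0 < aₙ ≤ 2 for all n ≥ 1
Lower bound: 0, Upper bound: 2
The sequence IS bounded

Bounded (0 < aₙ ≤ 2)


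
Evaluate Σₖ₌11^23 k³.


Σₖ₌11^23 k³ = [23·24/2]² − [10·11/2]²
= 76176 − 3025 = 73151

Σk³ = 73151


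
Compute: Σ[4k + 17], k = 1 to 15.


Σ(4k+17) = 4·Σk + 17·n
= 4·120 + 17·15
= 480 + 255 = 735

Σ = 735


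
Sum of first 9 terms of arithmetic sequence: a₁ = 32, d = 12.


aₙ = 32 + (9-1)×12 = 128
Sₙ = n(a₁+aₙ)/2 = 9×(32+128)/2
= 9×160/2 = 720

S_9 = 720


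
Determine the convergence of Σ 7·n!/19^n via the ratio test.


aₙ = 7·n!/19^n
a_{n+1}/aₙ = (n+1)!/19^(n+1) × 19^n/n!  (constant 7 cancels)
= (n+1)/19
L = lim(n→∞) (n+1)/19 = ∞
L > 1 → series DIVERGES

Diverges (ratio test: L = ∞ > 1)


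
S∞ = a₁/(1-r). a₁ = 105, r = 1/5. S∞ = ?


S∞ = a₁/(1-r) = 105/(1 - 1/5)
= 105/(4/5)
= 525/4

S∞ = 525/4


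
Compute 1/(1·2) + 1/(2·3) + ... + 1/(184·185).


1/(k(k+1)) = 1/k - 1/(k+1) (partial fractions)
Telescoping: Σ = 1 - 1/185 = 184/185

Sum = 184/185


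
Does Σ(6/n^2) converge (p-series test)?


p-series test: Σ c/n^p converges if p > 1, diverges if p ≤ 1 (constant c > 0 doesn't affect convergence).
p = 2
2 > 1 → CONVERGES

Converges (p = 2 > 1)


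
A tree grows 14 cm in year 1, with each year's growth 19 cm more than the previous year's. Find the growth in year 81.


aₙ = a₁ + (n-1)d
= 14 + (81-1)×19
= 14 + 1520
= 1534

a_81 = 1534


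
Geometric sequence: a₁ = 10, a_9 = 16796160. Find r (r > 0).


r^(n-1) = aₙ/a₁
r^8 = 16796160/10 = 1679616
r = 1679616^(1/8)
= ±6; taking r > 0 gives r = 6

r = 6


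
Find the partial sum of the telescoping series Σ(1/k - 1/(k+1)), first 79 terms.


Telescoping: adjacent terms cancel.
= 1/1 - 1/80
= 1 - 1/80 = 79/80

Sum = 79/80


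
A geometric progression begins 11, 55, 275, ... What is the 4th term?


aₙ = a₁·r^(n-1)
= 11×5^3
= 11×125
= 1375

a_4 = 1375


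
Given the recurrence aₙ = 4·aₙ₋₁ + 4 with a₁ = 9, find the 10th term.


Computing step by step:
a_1 = 9
a_2 = 40
a_3 = 164
a_4 = 660
a_5 = 2644
a_6 = 10580
a_7 = 42324
a_8 = 169300
a_9 = 677204
a_10 = 2708820


a_10 = 2708820


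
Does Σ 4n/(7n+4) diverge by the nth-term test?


lim(n→∞) 4n/(7n+4) = 4/7 = 4/7  (divide numerator and denominator by n)
lim aₙ = 4/7 ≠ 0 → series DIVERGES

Diverges (lim aₙ = 4/7 ≠ 0)


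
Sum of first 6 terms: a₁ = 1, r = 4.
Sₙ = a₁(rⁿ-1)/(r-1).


Sₙ = 1×(4^6 - 1)/(4 - 1)
= 1×(4096 - 1)/3
= 1×4095/3
= 1365

S_6 = 1365


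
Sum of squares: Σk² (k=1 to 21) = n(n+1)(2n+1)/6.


n = 21
n(n+1)(2n+1)/6 = 21×22×43/6
= 19866/6 = 3311

Σk² = 3311


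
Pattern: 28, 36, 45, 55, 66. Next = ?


Pattern: triangular numbers: n(n+1)/2
Terms: 28, 36, 45, 55, 66
Next term = 78

Next term = 78


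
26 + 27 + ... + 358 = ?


Σₖ₌26^358 k = Σₖ₌₁^358 k − Σₖ₌₁^25 k
= 358·359/2 − 25·26/2
= 64261 − 325 = 63936

Σk = 63936


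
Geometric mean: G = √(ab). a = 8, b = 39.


GM = √(8×39) = √312 = 17.6635

GM = 17.6635


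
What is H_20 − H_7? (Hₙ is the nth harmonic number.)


Σₖ₌8^20 1/k = 1/8 + 1/9 + 1/10 + ... + 1/20
= 77976391/77597520
≈ 1.0049

Sum = 77976391/77597520 ≈ 1.0049


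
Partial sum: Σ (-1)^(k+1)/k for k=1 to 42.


S = 1 - 1/2 + 1/3 - 1/4 + 1/5 - 1/6 + 1/7 - 1/8 ± ...
= 0.6814
(Full series converges to +ln(2) ≈ +0.6931)

S_42 = 0.6814


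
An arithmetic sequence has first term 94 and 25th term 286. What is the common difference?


d = (aₙ - a₁)/(n-1)
= (286 - 94)/(25-1)
= 192/24 = 8

d = 8


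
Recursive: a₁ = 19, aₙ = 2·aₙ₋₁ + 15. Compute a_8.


Computing step by step:
a_1 = 19
a_2 = 53
a_3 = 121
a_4 = 257
a_5 = 529
a_6 = 1073
a_7 = 2161
a_8 = 4337


a_8 = 4337


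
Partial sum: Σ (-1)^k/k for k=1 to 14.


S = -1 + 1/2 - 1/3 + 1/4 - 1/5 + 1/6 - 1/7 + 1/8 ± ...
= -0.6587
(Full series converges to -ln(2) ≈ -0.6931)

S_14 = -0.6587


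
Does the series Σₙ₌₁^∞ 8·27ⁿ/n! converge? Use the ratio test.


aₙ = 8·27^n/n!
a_{n+1}/aₙ = 27^(n+1)/(n+1)! × n!/27^n  (constant 8 cancels)
= 27/(n+1)
L = lim(n→∞) 27/(n+1) = 0
L < 1 → series CONVERGES

Converges (ratio test: L = 0 < 1)


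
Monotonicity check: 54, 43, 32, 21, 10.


Differences: -11, -11, -11, -11
All differences < 0 → strictly DECREASING

Monotonically decreasing


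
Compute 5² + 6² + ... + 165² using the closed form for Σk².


Σₖ₌5^165 k² = Σₖ₌₁^165 k² − Σₖ₌₁^4 k²
= 165·166·331/6 − 4·5·9/6
= 1511015 − 30 = 1510985

Σk² = 1510985


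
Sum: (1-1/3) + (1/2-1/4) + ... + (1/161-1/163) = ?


Telescoping with gap 2: two head and two tail terms survive.
= (1 + 1/2) - (1/162 + 1/163)
= 3/2 - 1/162 - 1/163 = 19642/13203

Sum = 19642/13203


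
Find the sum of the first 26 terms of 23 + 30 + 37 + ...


aₙ = 23 + (26-1)×7 = 198
Sₙ = n(a₁+aₙ)/2 = 26×(23+198)/2
= 26×221/2 = 2873

S_26 = 2873


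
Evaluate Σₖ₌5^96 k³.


Σₖ₌5^96 k³ = [96·97/2]² − [4·5/2]²
= 21678336 − 100 = 21678236

Σk³ = 21678236


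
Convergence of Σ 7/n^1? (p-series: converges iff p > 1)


p-series test: Σ c/n^p converges if p > 1, diverges if p ≤ 1 (constant c > 0 doesn't affect convergence).
p = 1
1 ≤ 1 → DIVERGES

Diverges (p = 1 ≤ 1)


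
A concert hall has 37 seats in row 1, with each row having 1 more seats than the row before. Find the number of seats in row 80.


aₙ = a₁ + (n-1)d
= 37 + (80-1)×1
= 37 + 79
= 116

a_80 = 116


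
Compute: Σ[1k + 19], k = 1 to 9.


Σ(1k+19) = 1·Σk + 19·n
= 1·45 + 19·9
= 45 + 171 = 216

Σ = 216


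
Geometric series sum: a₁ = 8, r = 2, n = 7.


Sₙ = 8×(2^7 - 1)/(2 - 1)
= 8×(128 - 1)/1
= 8×127/1
= 1016

S_7 = 1016


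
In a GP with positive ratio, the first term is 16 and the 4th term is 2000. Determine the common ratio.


r^(n-1) = aₙ/a₁
r^3 = 2000/16 = 125
r = 125^(1/3)
= 5

r = 5


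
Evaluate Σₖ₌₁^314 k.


n(n+1)/2 = 314×315/2 = 98910/2 = 49455

Σk = 49455


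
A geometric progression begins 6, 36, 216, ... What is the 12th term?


aₙ = a₁·r^(n-1)
= 6×6^11
= 6×362797056
= 2176782336

a_12 = 2176782336


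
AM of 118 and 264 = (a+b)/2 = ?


AM = (118 + 264)/2 = 382/2 = 191

AM = 191


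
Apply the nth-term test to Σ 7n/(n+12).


lim(n→∞) 7n/(n+12) = 7/1 = 7  (divide numerator and denominator by n)
lim aₙ = 7 ≠ 0 → series DIVERGES

Diverges (lim aₙ = 7 ≠ 0)


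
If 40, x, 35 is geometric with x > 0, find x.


GM = √(40×35) = √1400 = 37.4166

GM = 37.4166


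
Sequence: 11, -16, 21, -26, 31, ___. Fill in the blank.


Pattern: alternating sign, magnitude arithmetic (d=5)
Terms: 11, -16, 21, -26, 31
Next term = -36

Next term = -36


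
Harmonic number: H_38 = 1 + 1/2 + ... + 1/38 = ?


H_38 = 1/1 + 1/2 + 1/3 + ... + 1/38
= 2053580969474233/485721041551200
≈ 4.2279

H_38 = 2053580969474233/485721041551200 ≈ 4.2279


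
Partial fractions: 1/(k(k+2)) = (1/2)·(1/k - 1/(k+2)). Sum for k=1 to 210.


1/(k(k+2)) = (1/2)·(1/k - 1/(k+2)) (partial fractions)
Telescoping: Σ = (1/2)·(1 + 1/2 - 1/211 - 1/212) = 66675/89464

Sum = 66675/89464


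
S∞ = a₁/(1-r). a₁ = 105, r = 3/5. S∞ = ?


S∞ = a₁/(1-r) = 105/(1 - 3/5)
= 105/(2/5)
= 525/2

S∞ = 525/2


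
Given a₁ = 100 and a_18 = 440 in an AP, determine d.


d = (aₙ - a₁)/(n-1)
= (440 - 100)/(18-1)
= 340/17 = 20

d = 20


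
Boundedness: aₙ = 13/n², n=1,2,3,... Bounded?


a₁ = 13, a₂ = 13/4, a₃ = 13/9, ...
0 < aₙ ≤ 13 for all n ≥ 1
The sequence IS bounded

Bounded (0 < aₙ ≤ 13)


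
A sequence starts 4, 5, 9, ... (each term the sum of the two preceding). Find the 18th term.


Computing iteratively: 4, 5, 9, 14, 23, 37, 60, 97, 157, 254, 411, 665, ...
a_18 = 11933

a_18 = 11933


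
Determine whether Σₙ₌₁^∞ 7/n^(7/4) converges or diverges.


p-series test: Σ c/n^p converges if p > 1, diverges if p ≤ 1 (constant c > 0 doesn't affect convergence).
p = 7/4
7/4 > 1 → CONVERGES

Converges (p = 7/4 > 1)


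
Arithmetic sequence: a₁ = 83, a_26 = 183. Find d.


d = (aₙ - a₁)/(n-1)
= (183 - 83)/(26-1)
= 100/25 = 4

d = 4


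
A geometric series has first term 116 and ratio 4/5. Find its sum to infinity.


S∞ = a₁/(1-r) = 116/(1 - 4/5)
= 116/(1/5)
= 580

S∞ = 580


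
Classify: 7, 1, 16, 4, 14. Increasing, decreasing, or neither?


Differences: -6, 15, -12, 10
Difference at position 2 is +15 (> 0) but position 1 is -6 (< 0) — sequence both rises and falls
→ NOT monotonic

Not monotonic


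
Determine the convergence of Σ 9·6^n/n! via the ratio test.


aₙ = 9·6^n/n!
a_{n+1}/aₙ = 6^(n+1)/(n+1)! × n!/6^n  (constant 9 cancels)
= 6/(n+1)
L = lim(n→∞) 6/(n+1) = 0
L < 1 → series CONVERGES

Converges (ratio test: L = 0 < 1)


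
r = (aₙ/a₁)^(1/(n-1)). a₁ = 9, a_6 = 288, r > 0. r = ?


r^(n-1) = aₙ/a₁
r^5 = 288/9 = 32
r = 32^(1/5)
= 2

r = 2


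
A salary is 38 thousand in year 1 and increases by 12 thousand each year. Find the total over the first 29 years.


aₙ = 38 + (29-1)×12 = 374
Sₙ = n(a₁+aₙ)/2 = 29×(38+374)/2
= 29×412/2 = 5974

S_29 = 5974


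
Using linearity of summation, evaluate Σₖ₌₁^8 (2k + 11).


Σ(2k+11) = 2·Σk + 11·n
= 2·36 + 11·8
= 72 + 88 = 160

Σ = 160


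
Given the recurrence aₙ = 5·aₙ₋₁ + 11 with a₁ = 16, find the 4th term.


Computing step by step:
a_1 = 16
a_2 = 91
a_3 = 466
a_4 = 2341


a_4 = 2341


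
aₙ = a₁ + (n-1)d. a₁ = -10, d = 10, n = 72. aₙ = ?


aₙ = a₁ + (n-1)d
= -10 + (72-1)×10
= -10 + 710
= 700

a_72 = 700


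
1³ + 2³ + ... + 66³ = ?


n(n+1)/2 = 66×67/2 = 2211
Σk³ = 2211² = 4888521

Σk³ = 4888521


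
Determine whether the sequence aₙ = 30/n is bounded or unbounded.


a₁ = 30, a₂ = 30/2, a₃ = 30/3, ...
0 < aₙ ≤ 30 for all n ≥ 1
Lower bound: 0, Upper bound: 30
The sequence IS bounded

Bounded (0 < aₙ ≤ 30)


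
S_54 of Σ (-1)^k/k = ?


S = -1 + 1/2 - 1/3 + 1/4 - 1/5 + 1/6 - 1/7 + 1/8 ± ...
= -0.684
(Full series converges to -ln(2) ≈ -0.6931)

S_54 = -0.684


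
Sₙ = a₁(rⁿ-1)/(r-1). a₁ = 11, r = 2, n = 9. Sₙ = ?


Sₙ = 11×(2^9 - 1)/(2 - 1)
= 11×(512 - 1)/1
= 11×511/1
= 5621

S_9 = 5621


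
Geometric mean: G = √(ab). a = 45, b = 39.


GM = √(45×39) = √1755 = 41.8927

GM = 41.8927


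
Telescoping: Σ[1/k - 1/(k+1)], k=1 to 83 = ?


Telescoping: adjacent terms cancel.
= 1/1 - 1/84
= 1 - 1/84 = 83/84

Sum = 83/84


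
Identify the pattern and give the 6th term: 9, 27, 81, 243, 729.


Pattern: geometric (r=3)
Terms: 9, 27, 81, 243, 729
Next term = 2187

Next term = 2187


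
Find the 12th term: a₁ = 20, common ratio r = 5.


aₙ = a₁·r^(n-1)
= 20×5^11
= 20×48828125
= 976562500

a_12 = 976562500


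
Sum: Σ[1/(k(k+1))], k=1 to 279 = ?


1/(k(k+1)) = 1/k - 1/(k+1) (partial fractions)
Telescoping: Σ = 1 - 1/280 = 279/280

Sum = 279/280


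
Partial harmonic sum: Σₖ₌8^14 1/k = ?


Σₖ₌8^14 1/k = 1/8 + 1/9 + 1/10 + 1/11 + 1/12 + 1/13 + 1/14
= 237371/360360
≈ 0.6587

Sum = 237371/360360 ≈ 0.6587


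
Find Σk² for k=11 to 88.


Σₖ₌11^88 k² = Σₖ₌₁^88 k² − Σₖ₌₁^10 k²
= 88·89·177/6 − 10·11·21/6
= 231044 − 385 = 230659

Σk² = 230659


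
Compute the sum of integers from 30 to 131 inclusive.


Σₖ₌30^131 k = Σₖ₌₁^131 k − Σₖ₌₁^29 k
= 131·132/2 − 29·30/2
= 8646 − 435 = 8211

Σk = 8211


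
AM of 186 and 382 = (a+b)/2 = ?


AM = (186 + 382)/2 = 568/2 = 284

AM = 284


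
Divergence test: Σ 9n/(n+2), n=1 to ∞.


lim(n→∞) 9n/(n+2) = 9/1 = 9  (divide numerator and denominator by n)
lim aₙ = 9 ≠ 0 → series DIVERGES

Diverges (lim aₙ = 9 ≠ 0)


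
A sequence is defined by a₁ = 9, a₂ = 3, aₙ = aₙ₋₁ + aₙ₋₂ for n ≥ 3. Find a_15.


Computing iteratively: 9, 3, 12, 15, 27, 42, 69, 111, 180, 291, 471, 762, ...
a_15 = 3228

a_15 = 3228


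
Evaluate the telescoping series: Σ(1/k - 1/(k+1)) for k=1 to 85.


Telescoping: adjacent terms cancel.
= 1/1 - 1/86
= 1 - 1/86 = 85/86

Sum = 85/86


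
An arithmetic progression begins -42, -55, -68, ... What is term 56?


aₙ = a₁ + (n-1)d
= -42 + (56-1)×-13
= -42 - 715
= -757

a_56 = -757


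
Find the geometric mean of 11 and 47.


GM = √(11×47) = √517 = 22.7376

GM = 22.7376


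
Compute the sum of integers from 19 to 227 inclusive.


Σₖ₌19^227 k = Σₖ₌₁^227 k − Σₖ₌₁^18 k
= 227·228/2 − 18·19/2
= 25878 − 171 = 25707

Σk = 25707


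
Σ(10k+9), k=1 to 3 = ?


Σ(10k+9) = 10·Σk + 9·n
= 10·6 + 9·3
= 60 + 27 = 87

Σ = 87


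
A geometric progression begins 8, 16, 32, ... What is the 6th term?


aₙ = a₁·r^(n-1)
= 8×2^5
= 8×32
= 256

a_6 = 256


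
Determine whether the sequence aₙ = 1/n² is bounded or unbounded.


a₁ = 1, a₂ = 1/4, a₃ = 1/9, ...
0 < aₙ ≤ 1 for all n ≥ 1
The sequence IS bounded

Bounded (0 < aₙ ≤ 1)


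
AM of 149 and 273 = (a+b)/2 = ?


AM = (149 + 273)/2 = 422/2 = 211

AM = 211


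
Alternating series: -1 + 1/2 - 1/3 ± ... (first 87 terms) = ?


S = -1 + 1/2 - 1/3 + 1/4 - 1/5 + 1/6 - 1/7 + 1/8 ± ...
= -0.6989
(Full series converges to -ln(2) ≈ -0.6931)

S_87 = -0.6989


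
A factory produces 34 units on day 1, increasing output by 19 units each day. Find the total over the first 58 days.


aₙ = 34 + (58-1)×19 = 1117
Sₙ = n(a₁+aₙ)/2 = 58×(34+1117)/2
= 58×1151/2 = 33379

S_58 = 33379


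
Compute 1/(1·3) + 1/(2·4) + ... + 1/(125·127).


1/(k(k+2)) = (1/2)·(1/k - 1/(k+2)) (partial fractions)
Telescoping: Σ = (1/2)·(1 + 1/2 - 1/126 - 1/127) = 11875/16002

Sum = 11875/16002


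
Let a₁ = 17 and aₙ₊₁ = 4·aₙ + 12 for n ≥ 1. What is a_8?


Computing step by step:
a_1 = 17
a_2 = 80
a_3 = 332
a_4 = 1340
a_5 = 5372
a_6 = 21500
a_7 = 86012
a_8 = 344060


a_8 = 344060


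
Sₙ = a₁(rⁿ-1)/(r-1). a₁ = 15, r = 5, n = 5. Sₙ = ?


Sₙ = 15×(5^5 - 1)/(5 - 1)
= 15×(3125 - 1)/4
= 15×3124/4
= 11715

S_5 = 11715


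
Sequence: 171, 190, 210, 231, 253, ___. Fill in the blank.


Pattern: triangular numbers: n(n+1)/2
Terms: 171, 190, 210, 231, 253
Next term = 276

Next term = 276


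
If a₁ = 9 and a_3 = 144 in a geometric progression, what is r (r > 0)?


r^(n-1) = aₙ/a₁
r^2 = 144/9 = 16
r = 16^(1/2)
= ±4; taking r > 0 gives r = 4

r = 4


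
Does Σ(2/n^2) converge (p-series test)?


p-series test: Σ c/n^p converges if p > 1, diverges if p ≤ 1 (constant c > 0 doesn't affect convergence).
p = 2
2 > 1 → CONVERGES

Converges (p = 2 > 1)


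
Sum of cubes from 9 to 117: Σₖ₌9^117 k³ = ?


Σₖ₌9^117 k³ = [117·118/2]² − [8·9/2]²
= 47651409 − 1296 = 47650113

Σk³ = 47650113


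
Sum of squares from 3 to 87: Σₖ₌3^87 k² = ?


Σₖ₌3^87 k² = Σₖ₌₁^87 k² − Σₖ₌₁^2 k²
= 87·88·175/6 − 2·3·5/6
= 223300 − 5 = 223295

Σk² = 223295


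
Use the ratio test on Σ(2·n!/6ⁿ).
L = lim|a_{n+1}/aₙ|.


aₙ = 2·n!/6^n
a_{n+1}/aₙ = (n+1)!/6^(n+1) × 6^n/n!  (constant 2 cancels)
= (n+1)/6
L = lim(n→∞) (n+1)/6 = ∞
L > 1 → series DIVERGES

Diverges (ratio test: L = ∞ > 1)


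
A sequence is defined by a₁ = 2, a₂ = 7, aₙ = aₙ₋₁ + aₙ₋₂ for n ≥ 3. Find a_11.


Computing iteratively: 2, 7, 9, 16, 25, 41, 66, 107, 173, 280, 453
a_11 = 453

a_11 = 453


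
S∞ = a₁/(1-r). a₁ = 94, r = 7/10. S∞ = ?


S∞ = a₁/(1-r) = 94/(1 - 7/10)
= 94/(3/10)
= 940/3

S∞ = 940/3


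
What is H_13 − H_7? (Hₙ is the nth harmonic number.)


Σₖ₌8^13 1/k = 1/8 + 1/9 + 1/10 + 1/11 + 1/12 + 1/13
= 30233/51480
≈ 0.5873

Sum = 30233/51480 ≈ 0.5873


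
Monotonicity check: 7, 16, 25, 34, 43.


Differences: 9, 9, 9, 9
All differences > 0 → strictly INCREASING

Monotonically increasing


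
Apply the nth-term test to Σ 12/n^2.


lim(n→∞) 12/n^2 = 0
lim aₙ = 0 → nth-term test is INCONCLUSIVE
(Need other tests; this is actually a convergent p-series with p=2 > 1)

Inconclusive (lim aₙ = 0; need another test)


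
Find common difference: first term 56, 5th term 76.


d = (aₙ - a₁)/(n-1)
= (76 - 56)/(5-1)
= 20/4 = 5

d = 5


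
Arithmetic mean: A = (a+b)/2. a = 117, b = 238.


AM = (117 + 238)/2 = 355/2 = 177.5

AM = 177.5


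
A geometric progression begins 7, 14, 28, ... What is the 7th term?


aₙ = a₁·r^(n-1)
= 7×2^6
= 7×64
= 448

a_7 = 448


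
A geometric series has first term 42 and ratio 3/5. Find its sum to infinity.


S∞ = a₁/(1-r) = 42/(1 - 3/5)
= 42/(2/5)
= 105

S∞ = 105


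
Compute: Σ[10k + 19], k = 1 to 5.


Σ(10k+19) = 10·Σk + 19·n
= 10·15 + 19·5
= 150 + 95 = 245

Σ = 245


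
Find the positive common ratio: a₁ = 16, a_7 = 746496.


r^(n-1) = aₙ/a₁
r^6 = 746496/16 = 46656
r = 46656^(1/6)
= ±6; taking r > 0 gives r = 6

r = 6


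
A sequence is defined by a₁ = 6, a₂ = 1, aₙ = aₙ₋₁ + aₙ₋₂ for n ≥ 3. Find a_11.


Computing iteratively: 6, 1, 7, 8, 15, 23, 38, 61, 99, 160, 259
a_11 = 259

a_11 = 259
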